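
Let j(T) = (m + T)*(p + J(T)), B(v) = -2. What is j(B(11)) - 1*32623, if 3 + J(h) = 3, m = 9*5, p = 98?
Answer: -28409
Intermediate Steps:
m = 45
J(h) = 0 (J(h) = -3 + 3 = 0)
j(T) = 4410 + 98*T (j(T) = (45 + T)*(98 + 0) = (45 + T)*98 = 4410 + 98*T)
j(B(11)) - 1*32623 = (4410 + 98*(-2)) - 1*32623 = (4410 - 196) - 32623 = 4214 - 32623 = -28409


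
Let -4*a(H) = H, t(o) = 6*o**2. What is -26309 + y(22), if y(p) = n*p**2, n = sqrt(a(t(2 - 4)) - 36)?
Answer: -26309 + 484*I*sqrt(42) ≈ -26309.0 + 3136.7*I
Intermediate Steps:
a(H) = -H/4
n = I*sqrt(42) (n = sqrt(-3*(2 - 4)**2/2 - 36) = sqrt(-3*(-2)**2/2 - 36) = sqrt(-3*4/2 - 36) = sqrt(-1/4*24 - 36) = sqrt(-6 - 36) = sqrt(-42) = I*sqrt(42) ≈ 6.4807*I)
y(p) = I*sqrt(42)*p**2 (y(p) = (I*sqrt(42))*p**2 = I*sqrt(42)*p**2)
-26309 + y(22) = -26309 + I*sqrt(42)*22**2 = -26309 + I*sqrt(42)*484 = -26309 + 484*I*sqrt(42)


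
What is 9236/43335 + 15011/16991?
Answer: 807430561/736304985 ≈ 1.0966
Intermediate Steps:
9236/43335 + 15011/16991 = 807430561/736304985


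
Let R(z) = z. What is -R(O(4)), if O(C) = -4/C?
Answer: 1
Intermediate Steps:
-R(O(4)) = -(-4)/4 = -1*(-1) = 1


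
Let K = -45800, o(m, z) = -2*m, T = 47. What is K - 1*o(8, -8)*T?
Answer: -45048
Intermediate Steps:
K - 1*o(8, -8)*T = -45800 - 1*(-2*8)*47 = -45800 - 1*(-16)*47 = -45800 - (-16)*47 = -45800 - 1*(-752) = -45800 + 752 = -45048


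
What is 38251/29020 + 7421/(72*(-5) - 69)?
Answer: -198947741/12449580 ≈ -15.980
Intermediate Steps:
38251/29020 + 7421/(72*(-5) - 69) = 38251*(1/29020) + 7421/(-360 - 69) = 38251/29020 + 7421/(-429) = 38251/29020 + 7421*(-1/429) = 38251/29020 - 7421/429 = -198947741/12449580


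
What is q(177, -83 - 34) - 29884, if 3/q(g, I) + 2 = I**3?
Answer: -47862662663/1601615 ≈ -29884.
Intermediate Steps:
q(g, I) = 3/(-2 + I**3)
q(177, -83 - 34) - 29884 = 3/(-2 + (-83 - 34)**3) - 29884 = 3/(-2 + (-117)**3) - 29884 = 3/(-2 - 1601613) - 29884 = 3/(-1601615) - 29884 = 3*(-1/1601615) - 29884 = -3/1601615 - 29884 = -47862662663/1601615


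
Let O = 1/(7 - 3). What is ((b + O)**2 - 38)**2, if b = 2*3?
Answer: 289/256 ≈ 1.1289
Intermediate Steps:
b = 6
O = 1/4 ≈ 0.25000
((b + O)**2 - 38)**2 = ((6 + 1/4)**2 - 38)**2 = ((25/4)**2 - 38)**2 = (625/16 - 38)**2 = (17/16)**2 = 289/256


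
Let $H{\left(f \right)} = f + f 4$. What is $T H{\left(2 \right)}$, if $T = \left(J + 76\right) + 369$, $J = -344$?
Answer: $1010$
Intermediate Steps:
$H{\left(f \right)} = 5 f$ ($H{\left(f \right)} = f + 4 f = 5 f$)
$T = 101$ ($T = \left(-344 + 76\right) + 369 = -268 + 369 = 101$)
$T H{\left(2 \right)} = 101 \cdot 5 \cdot 2 = 101 \cdot 10 = 1010$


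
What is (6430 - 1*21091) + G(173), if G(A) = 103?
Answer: -14558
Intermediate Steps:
(6430 - 1*21091) + G(173) = (6430 - 1*21091) + 103 = (6430 - 21091) + 103 = -14661 + 103 = -14558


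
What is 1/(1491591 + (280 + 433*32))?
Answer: 1/1505727 ≈ 6.6413e-7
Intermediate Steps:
1/(1491591 + (280 + 433*32)) = 1/(1491591 + (280 + 13856)) = 1/(1491591 + 14136) = 1/1505727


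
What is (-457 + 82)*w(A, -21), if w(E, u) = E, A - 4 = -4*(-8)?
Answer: -13500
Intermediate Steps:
A = 36 (A = 4 - 4*(-8) = 4 + 32 = 36)
(-457 + 82)*w(A, -21) = (-457 + 82)*36 = -375*36 = -13500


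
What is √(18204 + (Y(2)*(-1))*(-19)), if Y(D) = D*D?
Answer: 2*√4570 ≈ 135.20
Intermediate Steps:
Y(D) = D²
√(18204 + (Y(2)*(-1))*(-19)) = √(18204 + (2²*(-1))*(-19)) = √(18204 + (4*(-1))*(-19)) = √(18204 - 4*(-19)) = √(18204 + 76) = √18280 = 2*√4570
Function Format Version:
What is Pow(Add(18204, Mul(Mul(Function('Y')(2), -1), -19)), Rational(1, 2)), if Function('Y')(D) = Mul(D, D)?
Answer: Mul(2, Pow(4570, Rational(1, 2))) ≈ 135.20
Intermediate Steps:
Function('Y')(D) = Pow(D, 2)
Pow(Add(18204, Mul(Mul(Function('Y')(2), -1), -19)), Rational(1, 2)) = Pow(Add(18204, Mul(Mul(Pow(2, 2), -1), -19)), Rational(1, 2)) = Pow(Add(18204, Mul(Mul(4, -1), -19)), Rational(1, 2)) = Pow(Add(18204, Mul(-4, -19)), Rational(1, 2)) = Pow(Add(18204, 76), Rational(1, 2)) = Pow(18280, Rational(1, 2)) = Mul(2, Pow(4570, Rational(1, 2)))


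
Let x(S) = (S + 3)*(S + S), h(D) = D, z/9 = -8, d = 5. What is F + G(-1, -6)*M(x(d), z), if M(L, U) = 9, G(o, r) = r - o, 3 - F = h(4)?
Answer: -46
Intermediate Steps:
z = -72 (z = 9*(-8) = -72)
F = -1 (F = 3 - 1*4 = 3 - 4 = -1)
x(S) = 2*S*(3 + S) (x(S) = (3 + S)*(2*S) = 2*S*(3 + S))
F + G(-1, -6)*M(x(d), z) = -1 + (-6 - 1*(-1))*9 = -1 + (-6 + 1)*9 = -1 - 5*9 = -1 - 45 = -46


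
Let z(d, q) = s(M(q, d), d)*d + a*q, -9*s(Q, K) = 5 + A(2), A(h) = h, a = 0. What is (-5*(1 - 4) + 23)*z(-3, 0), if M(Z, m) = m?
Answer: 266/3 ≈ 88.667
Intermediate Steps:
s(Q, K) = -7/9 (s(Q, K) = -(5 + 2)/9 = -⅑*7 = -7/9)
z(d, q) = -7*d/9 (z(d, q) = -7*d/9 + 0*q = -7*d/9 + 0 = -7*d/9)
(-5*(1 - 4) + 23)*z(-3, 0) = (-5*(1 - 4) + 23)*(-7/9*(-3)) = (-5*(-3) + 23)*(7/3) = (15 + 23)*(7/3) = 38*(7/3) = 266/3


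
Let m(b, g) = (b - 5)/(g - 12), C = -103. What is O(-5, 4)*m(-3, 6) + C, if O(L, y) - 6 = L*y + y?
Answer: -349/3 ≈ -116.33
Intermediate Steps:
m(b, g) = (-5 + b)/(-12 + g)
O(L, y) = 6 + y + L*y (O(L, y) = 6 + (L*y + y) = 6 + (y + L*y) = 6 + y + L*y)
O(-5, 4)*m(-3, 6) + C = (6 + 4 - 5*4)*((-5 - 3)/(-12 + 6)) - 103 = (6 + 4 - 20)*(-8/(-6)) - 103 = -(-5)*(-8)/3 - 103 = -10*4/3 - 103 = -40/3 - 103 = -349/3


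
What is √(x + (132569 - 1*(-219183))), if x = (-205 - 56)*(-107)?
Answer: √379679 ≈ 616.18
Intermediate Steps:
x = 27927 (x = -261*(-107) = 27927)
√(x + (132569 - 1*(-219183))) = √(27927 + (132569 - 1*(-219183))) = √(27927 + (132569 + 219183)) = √(27927 + 351752) = √379679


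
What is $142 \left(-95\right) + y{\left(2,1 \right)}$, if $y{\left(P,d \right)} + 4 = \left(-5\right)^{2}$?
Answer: $-13469$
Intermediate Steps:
$y{\left(P,d \right)} = 21$ ($y{\left(P,d \right)} = -4 + \left(-5\right)^{2} = -4 + 25 = 21$)
$142 \left(-95\right) + y{\left(2,1 \right)} = 142 \left(-95\right) + 21 = -13490 + 21 = -13469$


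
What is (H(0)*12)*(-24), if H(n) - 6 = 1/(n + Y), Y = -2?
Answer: -1584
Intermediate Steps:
H(n) = 6 + 1/(-2 + n) (H(n) = 6 + 1/(n - 2) = 6 + 1/(-2 + n))
(H(0)*12)*(-24) = (((-11 + 6*0)/(-2 + 0))*12)*(-24) = (((-11 + 0)/(-2))*12)*(-24) = (-½*(-11)*12)*(-24) = ((11/2)*12)*(-24) = 66*(-24) = -1584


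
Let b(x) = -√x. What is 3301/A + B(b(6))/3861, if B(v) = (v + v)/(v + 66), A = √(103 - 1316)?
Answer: -2/2799225 - 2*√6/254475 - 3301*I*√1213/1213 ≈ -1.9966e-5 - 94.78*I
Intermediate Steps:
A = I*√1213 (A = √(-1213) = I*√1213 ≈ 34.828*I)
B(v) = 2*v/(66 + v) (B(v) = (2*v)/(66 + v) = 2*v/(66 + v))
3301/A + B(b(6))/3861 = 3301/((I*√1213)) + (2*(-√6)/(66 - √6))/3861 = 3301*(-I*√1213/1213) - 2*√6/(66 - √6)*(1/3861) = -3301*I*√1213/1213 - 2*√6/(3861*(66 - √6))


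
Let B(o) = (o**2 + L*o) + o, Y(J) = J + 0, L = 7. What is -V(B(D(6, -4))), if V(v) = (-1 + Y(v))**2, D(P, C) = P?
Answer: -6889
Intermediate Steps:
Y(J) = J
B(o) = o**2 + 8*o (B(o) = (o**2 + 7*o) + o = o**2 + 8*o)
V(v) = (-1 + v)**2
-V(B(D(6, -4))) = -(-1 + 6*(8 + 6))**2 = -(-1 + 6*14)**2 = -(-1 + 84)**2 = -1*83**2 = -1*6889 = -6889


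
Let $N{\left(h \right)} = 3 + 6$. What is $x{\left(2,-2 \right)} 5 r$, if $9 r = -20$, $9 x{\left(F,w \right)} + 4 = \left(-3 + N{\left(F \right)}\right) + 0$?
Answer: $- \frac{200}{81} \approx -2.4691$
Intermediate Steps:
$N{\left(h \right)} = 9$
$x{\left(F,w \right)} = \frac{2}{9}$ ($x{\left(F,w \right)} = - \frac{4}{9} + \frac{\left(-3 + 9\right) + 0}{9} = - \frac{4}{9} + \frac{6 + 0}{9} = - \frac{4}{9} + \frac{1}{9} \cdot 6 = - \frac{4}{9} + \frac{2}{3} = \frac{2}{9}$)
$r = - \frac{20}{9}$ ($r = \frac{1}{9} \left(-20\right) = - \frac{20}{9} \approx -2.2222$)
$x{\left(2,-2 \right)} 5 r = \frac{2}{9} \cdot 5 \left(- \frac{20}{9}\right) = \frac{10}{9} \left(- \frac{20}{9}\right) = - \frac{200}{81}$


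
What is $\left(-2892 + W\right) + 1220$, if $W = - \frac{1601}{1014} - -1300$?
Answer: $- \frac{378809}{1014} \approx -373.58$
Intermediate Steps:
$W = \frac{1316599}{1014}$ ($W = \left(-1601\right) \frac{1}{1014} + 1300 = - \frac{1601}{1014} + 1300 = \frac{1316599}{1014} \approx 1298.4$)
$\left(-2892 + W\right) + 1220 = \left(-2892 + \frac{1316599}{1014}\right) + 1220 = - \frac{1615889}{1014} + 1220 = - \frac{378809}{1014}$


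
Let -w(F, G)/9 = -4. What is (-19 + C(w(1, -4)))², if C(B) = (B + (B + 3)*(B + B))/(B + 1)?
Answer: 4583881/1369 ≈ 3348.3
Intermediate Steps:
w(F, G) = 36 (w(F, G) = -9*(-4) = 36)
C(B) = (B + 2*B*(3 + B))/(1 + B) (C(B) = (B + (3 + B)*(2*B))/(1 + B) = (B + 2*B*(3 + B))/(1 + B))
(-19 + C(w(1, -4)))² = (-19 + 36*(7 + 2*36)/(1 + 36))² = (-19 + 36*(7 + 72)/37)² = (-19 + 36*(1/37)*79)² = (-19 + 2844/37)² = (2141/37)² = 4583881/1369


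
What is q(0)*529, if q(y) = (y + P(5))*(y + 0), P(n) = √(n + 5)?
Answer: 0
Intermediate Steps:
P(n) = √(5 + n)
q(y) = y*(y + √10) (q(y) = (y + √(5 + 5))*(y + 0) = (y + √10)*y = y*(y + √10))
q(0)*529 = (0*(0 + √10))*529 = (0*√10)*529 = 0*529 = 0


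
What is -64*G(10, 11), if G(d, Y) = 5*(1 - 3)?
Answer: 640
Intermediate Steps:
G(d, Y) = -10 (G(d, Y) = 5*(-2) = -10)
-64*G(10, 11) = -64*(-10) = 640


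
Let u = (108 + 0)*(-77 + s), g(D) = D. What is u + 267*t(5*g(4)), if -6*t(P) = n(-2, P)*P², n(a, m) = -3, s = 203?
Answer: 67008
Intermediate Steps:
t(P) = P²/2 (t(P) = -(-1)*P²/2 = P²/2)
u = 13608 (u = (108 + 0)*(-77 + 203) = 108*126 = 13608)
u + 267*t(5*g(4)) = 13608 + 267*((5*4)²/2) = 13608 + 267*((½)*20²) = 13608 + 267*((½)*400) = 13608 + 267*200 = 13608 + 53400 = 67008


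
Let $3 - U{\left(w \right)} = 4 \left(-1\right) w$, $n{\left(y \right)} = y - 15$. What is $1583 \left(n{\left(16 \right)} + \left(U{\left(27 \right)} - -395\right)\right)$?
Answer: $802581$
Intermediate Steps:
$n{\left(y \right)} = -15 + y$
$U{\left(w \right)} = 3 + 4 w$ ($U{\left(w \right)} = 3 - 4 \left(-1\right) w = 3 - - 4 w = 3 + 4 w$)
$1583 \left(n{\left(16 \right)} + \left(U{\left(27 \right)} - -395\right)\right) = 1583 \left(\left(-15 + 16\right) + \left(\left(3 + 4 \cdot 27\right) - -395\right)\right) = 1583 \left(1 + \left(\left(3 + 108\right) + 395\right)\right) = 1583 \left(1 + \left(111 + 395\right)\right) = 1583 \left(1 + 506\right) = 1583 \cdot 507 = 802581$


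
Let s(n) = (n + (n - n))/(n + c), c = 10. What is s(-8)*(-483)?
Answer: 1932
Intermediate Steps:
s(n) = n/(10 + n) (s(n) = (n + (n - n))/(n + 10) = (n + 0)/(10 + n) = n/(10 + n))
s(-8)*(-483) = -8/(10 - 8)*(-483) = -8/2*(-483) = -8*½*(-483) = -4*(-483) = 1932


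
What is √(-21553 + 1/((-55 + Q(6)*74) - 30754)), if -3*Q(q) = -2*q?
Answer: I*√20066773451970/30513 ≈ 146.81*I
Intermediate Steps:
Q(q) = 2*q/3 (Q(q) = -(-2)*q/3 = 2*q/3)
√(-21553 + 1/((-55 + Q(6)*74) - 30754)) = √(-21553 + 1/((-55 + ((⅔)*6)*74) - 30754)) = √(-21553 + 1/((-55 + 4*74) - 30754)) = √(-21553 + 1/((-55 + 296) - 30754)) = √(-21553 + 1/(241 - 30754)) = √(-21553 + 1/(-30513)) = √(-21553 - 1/30513) = √(-657646690/30513) = I*√20066773451970/30513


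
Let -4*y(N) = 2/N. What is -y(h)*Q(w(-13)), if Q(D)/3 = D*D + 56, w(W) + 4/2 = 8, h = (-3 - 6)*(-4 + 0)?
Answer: 23/6 ≈ 3.8333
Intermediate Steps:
h = 36 (h = -9*(-4) = 36)
w(W) = 6 (w(W) = -2 + 8 = 6)
Q(D) = 168 + 3*D**2 (Q(D) = 3*(D*D + 56) = 3*(D**2 + 56) = 3*(56 + D**2) = 168 + 3*D**2)
y(N) = -1/(2*N)
-y(h)*Q(w(-13)) = -(-1/2/36)*(168 + 3*6**2) = -(-1/2*1/36)*(168 + 3*36) = -(-1)*(168 + 108)/72 = -(-1)*276/72 = -1*(-23/6) = 23/6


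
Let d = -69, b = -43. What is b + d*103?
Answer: -7150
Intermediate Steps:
b + d*103 = -43 - 69*103 = -43 - 7107 = -7150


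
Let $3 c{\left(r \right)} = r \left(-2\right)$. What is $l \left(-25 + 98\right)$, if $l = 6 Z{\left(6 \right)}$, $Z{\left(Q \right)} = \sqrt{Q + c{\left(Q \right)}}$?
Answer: $438 \sqrt{2} \approx 619.43$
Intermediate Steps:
$c{\left(r \right)} = - \frac{2 r}{3}$ ($c{\left(r \right)} = \frac{r \left(-2\right)}{3} = \frac{\left(-2\right) r}{3} = - \frac{2 r}{3}$)
$Z{\left(Q \right)} = \frac{\sqrt{3} \sqrt{Q}}{3}$ ($Z{\left(Q \right)} = \sqrt{Q - \frac{2 Q}{3}} = \sqrt{\frac{Q}{3}} = \frac{\sqrt{3} \sqrt{Q}}{3}$)
$l = 6 \sqrt{2}$ ($l = 6 \frac{\sqrt{3} \sqrt{6}}{3} = 6 \sqrt{2} \approx 8.4853$)
$l \left(-25 + 98\right) = 6 \sqrt{2} \left(-25 + 98\right) = 6 \sqrt{2} \cdot 73 = 438 \sqrt{2}$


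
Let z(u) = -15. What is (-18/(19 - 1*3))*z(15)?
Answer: 135/8 ≈ 16.875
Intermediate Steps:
(-18/(19 - 1*3))*z(15) = -18/(19 - 1*3)*(-15) = -18/(19 - 3)*(-15) = -18/16*(-15) = -18*1/16*(-15) = -9/8*(-15) = 135/8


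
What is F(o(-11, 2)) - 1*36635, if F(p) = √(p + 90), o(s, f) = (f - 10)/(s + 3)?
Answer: -36635 + √91 ≈ -36625.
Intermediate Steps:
o(s, f) = (-10 + f)/(3 + s)
F(p) = √(90 + p)
F(o(-11, 2)) - 1*36635 = √(90 + (-10 + 2)/(3 - 11)) - 1*36635 = √(90 - 8/(-8)) - 36635 = √(90 - ⅛*(-8)) - 36635 = √(90 + 1) - 36635 = √91 - 36635 = -36635 + √91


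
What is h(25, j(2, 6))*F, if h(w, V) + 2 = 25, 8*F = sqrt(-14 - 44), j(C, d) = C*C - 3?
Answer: 23*I*sqrt(58)/8 ≈ 21.895*I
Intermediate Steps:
j(C, d) = -3 + C**2 (j(C, d) = C**2 - 3 = -3 + C**2)
F = I*sqrt(58)/8 (F = sqrt(-14 - 44)/8 = sqrt(-58)/8 = (I*sqrt(58))/8 = I*sqrt(58)/8 ≈ 0.95197*I)
h(w, V) = 23 (h(w, V) = -2 + 25 = 23)
h(25, j(2, 6))*F = 23*(I*sqrt(58)/8) = 23*I*sqrt(58)/8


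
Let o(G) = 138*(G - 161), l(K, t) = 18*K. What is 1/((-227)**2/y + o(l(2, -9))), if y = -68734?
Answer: -68734/1185713029 ≈ -5.7968e-5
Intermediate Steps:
o(G) = -22218 + 138*G (o(G) = 138*(-161 + G) = -22218 + 138*G)
1/((-227)**2/y + o(l(2, -9))) = 1/((-227)**2/(-68734) + (-22218 + 138*(18*2))) = 1/(51529*(-1/68734) + (-22218 + 138*36)) = 1/(-51529/68734 + (-22218 + 4968)) = 1/(-51529/68734 - 17250) = 1/(-1185713029/68734) = -68734/1185713029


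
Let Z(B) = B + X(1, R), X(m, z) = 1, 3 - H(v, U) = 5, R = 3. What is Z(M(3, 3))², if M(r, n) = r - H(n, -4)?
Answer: 36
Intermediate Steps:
H(v, U) = -2 (H(v, U) = 3 - 1*5 = 3 - 5 = -2)
M(r, n) = 2 + r (M(r, n) = r - 1*(-2) = r + 2 = 2 + r)
Z(B) = 1 + B (Z(B) = B + 1 = 1 + B)
Z(M(3, 3))² = (1 + (2 + 3))² = (1 + 5)² = 6² = 36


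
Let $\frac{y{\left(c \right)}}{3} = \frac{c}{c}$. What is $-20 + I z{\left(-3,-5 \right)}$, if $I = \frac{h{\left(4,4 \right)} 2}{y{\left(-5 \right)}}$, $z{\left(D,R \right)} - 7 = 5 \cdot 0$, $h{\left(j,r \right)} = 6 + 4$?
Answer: $\frac{80}{3} \approx 26.667$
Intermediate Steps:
$h{\left(j,r \right)} = 10$
$z{\left(D,R \right)} = 7$ ($z{\left(D,R \right)} = 7 + 5 \cdot 0 = 7 + 0 = 7$)
$y{\left(c \right)} = 3$ ($y{\left(c \right)} = 3 \frac{c}{c} = 3 \cdot 1 = 3$)
$I = \frac{20}{3}$ ($I = \frac{10 \cdot 2}{3} = 20 \cdot \frac{1}{3} = \frac{20}{3} \approx 6.6667$)
$-20 + I z{\left(-3,-5 \right)} = -20 + \frac{20}{3} \cdot 7 = -20 + \frac{140}{3} = \frac{80}{3}$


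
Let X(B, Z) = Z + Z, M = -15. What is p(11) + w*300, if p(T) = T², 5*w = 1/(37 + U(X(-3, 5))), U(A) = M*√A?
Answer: 104381/881 - 900*√10/881 ≈ 115.25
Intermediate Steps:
X(B, Z) = 2*Z
U(A) = -15*√A
w = 1/(5*(37 - 15*√10)) ≈ -0.019168
p(11) + w*300 = 11² + (-37/4405 - 3*√10/881)*300 = 121 + (-2220/881 - 900*√10/881) = 104381/881 - 900*√10/881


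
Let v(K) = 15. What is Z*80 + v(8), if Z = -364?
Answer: -29105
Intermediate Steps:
Z*80 + v(8) = -364*80 + 15 = -29120 + 15 = -29105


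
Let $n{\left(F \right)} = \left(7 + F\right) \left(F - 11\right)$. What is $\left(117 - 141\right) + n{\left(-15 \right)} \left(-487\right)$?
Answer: $-101320$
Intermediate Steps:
$n{\left(F \right)} = \left(-11 + F\right) \left(7 + F\right)$ ($n{\left(F \right)} = \left(7 + F\right) \left(-11 + F\right) = \left(-11 + F\right) \left(7 + F\right)$)
$\left(117 - 141\right) + n{\left(-15 \right)} \left(-487\right) = \left(117 - 141\right) + \left(-77 + \left(-15\right)^{2} - -60\right) \left(-487\right) = \left(117 - 141\right) + \left(-77 + 225 + 60\right) \left(-487\right) = -24 + 208 \left(-487\right) = -24 - 101296 = -101320$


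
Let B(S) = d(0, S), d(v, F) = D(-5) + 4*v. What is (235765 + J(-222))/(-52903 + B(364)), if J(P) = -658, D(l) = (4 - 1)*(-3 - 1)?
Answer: -235107/52915 ≈ -4.4431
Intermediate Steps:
D(l) = -12 (D(l) = 3*(-4) = -12)
d(v, F) = -12 + 4*v
B(S) = -12 (B(S) = -12 + 4*0 = -12 + 0 = -12)
(235765 + J(-222))/(-52903 + B(364)) = (235765 - 658)/(-52903 - 12) = 235107/(-52915) = 235107*(-1/52915) = -235107/52915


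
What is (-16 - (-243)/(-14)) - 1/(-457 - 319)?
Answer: -181189/5432 ≈ -33.356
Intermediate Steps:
(-16 - (-243)/(-14)) - 1/(-457 - 319) = (-16 - (-243)*(-1)/14) - 1/(-776) = (-16 - 1*243/14) - 1*(-1/776) = (-16 - 243/14) + 1/776 = -467/14 + 1/776 = -181189/5432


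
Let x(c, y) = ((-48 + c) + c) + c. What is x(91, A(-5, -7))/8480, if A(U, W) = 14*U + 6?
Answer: 45/1696 ≈ 0.026533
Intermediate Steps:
A(U, W) = 6 + 14*U
x(c, y) = -48 + 3*c (x(c, y) = (-48 + 2*c) + c = -48 + 3*c)
x(91, A(-5, -7))/8480 = (-48 + 3*91)/8480 = (-48 + 273)*(1/8480) = 225*(1/8480) = 45/1696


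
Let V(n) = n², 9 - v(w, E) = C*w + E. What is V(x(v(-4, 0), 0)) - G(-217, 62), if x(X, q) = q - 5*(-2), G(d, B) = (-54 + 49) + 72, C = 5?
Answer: 33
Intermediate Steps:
G(d, B) = 67 (G(d, B) = -5 + 72 = 67)
v(w, E) = 9 - E - 5*w (v(w, E) = 9 - (5*w + E) = 9 - (E + 5*w) = 9 + (-E - 5*w) = 9 - E - 5*w)
x(X, q) = 10 + q (x(X, q) = q + 10 = 10 + q)
V(x(v(-4, 0), 0)) - G(-217, 62) = (10 + 0)² - 1*67 = 10² - 67 = 100 - 67 = 33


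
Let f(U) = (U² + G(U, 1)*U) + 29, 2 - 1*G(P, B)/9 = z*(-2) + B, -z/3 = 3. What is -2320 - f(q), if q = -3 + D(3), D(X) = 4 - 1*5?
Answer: -2977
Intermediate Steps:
z = -9 (z = -3*3 = -9)
G(P, B) = -144 - 9*B (G(P, B) = 18 - 9*(-9*(-2) + B) = 18 - 9*(18 + B) = 18 + (-162 - 9*B) = -144 - 9*B)
D(X) = -1 (D(X) = 4 - 5 = -1)
q = -4 (q = -3 - 1 = -4)
f(U) = 29 + U² - 153*U (f(U) = (U² + (-144 - 9*1)*U) + 29 = (U² + (-144 - 9)*U) + 29 = (U² - 153*U) + 29 = 29 + U² - 153*U)
-2320 - f(q) = -2320 - (29 + (-4)² - 153*(-4)) = -2320 - (29 + 16 + 612) = -2320 - 1*657 = -2320 - 657 = -2977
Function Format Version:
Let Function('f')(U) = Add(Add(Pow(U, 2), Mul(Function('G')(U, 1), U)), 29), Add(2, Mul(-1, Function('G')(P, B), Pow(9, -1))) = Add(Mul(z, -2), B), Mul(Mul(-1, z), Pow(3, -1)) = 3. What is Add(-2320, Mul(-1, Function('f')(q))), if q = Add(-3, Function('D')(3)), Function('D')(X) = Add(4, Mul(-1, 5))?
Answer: -2977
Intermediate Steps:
z = -9 (z = Mul(-3, 3) = -9)
Function('G')(P, B) = Add(-144, Mul(-9, B)) (Function('G')(P, B) = Add(18, Mul(-9, Add(Mul(-9, -2), B))) = Add(18, Mul(-9, Add(18, B))) = Add(18, Add(-162, Mul(-9, B))) = Add(-144, Mul(-9, B)))
Function('D')(X) = -1 (Function('D')(X) = Add(4, -5) = -1)
q = -4 (q = Add(-3, -1) = -4)
Function('f')(U) = Add(29, Pow(U, 2), Mul(-153, U)) (Function('f')(U) = Add(Add(Pow(U, 2), Mul(Add(-144, Mul(-9, 1)), U)), 29) = Add(Add(Pow(U, 2), Mul(Add(-144, -9), U)), 29) = Add(Add(Pow(U, 2), Mul(-153, U)), 29) = Add(29, Pow(U, 2), Mul(-153, U)))
Add(-2320, Mul(-1, Function('f')(q))) = Add(-2320, Mul(-1, Add(29, Pow(-4, 2), Mul(-153, -4)))) = Add(-2320, Mul(-1, Add(29, 16, 612))) = Add(-2320, Mul(-1, 657)) = Add(-2320, -657) = -2977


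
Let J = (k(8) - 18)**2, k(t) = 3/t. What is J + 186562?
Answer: 11959849/64 ≈ 1.8687e+5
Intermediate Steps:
J = 19881/64 (J = (3/8 - 18)**2 = (-141/8)**2 = 19881/64 ≈ 310.64)
J + 186562 = 19881/64 + 186562 = 11959849/64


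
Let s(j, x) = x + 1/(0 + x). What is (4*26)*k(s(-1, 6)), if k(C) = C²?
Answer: 35594/9 ≈ 3954.9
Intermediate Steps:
s(j, x) = x + 1/x
(4*26)*k(s(-1, 6)) = (4*26)*(6 + 1/6)² = 104*(6 + ⅙)² = 104*(37/6)² = 104*(1369/36) = 35594/9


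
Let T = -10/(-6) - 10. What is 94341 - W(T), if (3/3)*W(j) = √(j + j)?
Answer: 94341 - 5*I*√6/3 ≈ 94341.0 - 4.0825*I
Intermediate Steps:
T = -25/3 (T = -⅙*(-10) - 10 = 5/3 - 10 = -25/3 ≈ -8.3333)
W(j) = √2*√j (W(j) = √(j + j) = √(2*j) = √2*√j)
94341 - W(T) = 94341 - √2*√(-25/3) = 94341 - √2*5*I*√3/3 = 94341 - 5*I*√6/3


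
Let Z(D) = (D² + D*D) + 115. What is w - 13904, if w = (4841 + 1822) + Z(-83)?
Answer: 6652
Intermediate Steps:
Z(D) = 115 + 2*D² (Z(D) = (D² + D²) + 115 = 2*D² + 115 = 115 + 2*D²)
w = 20556 (w = (4841 + 1822) + (115 + 2*(-83)²) = 6663 + (115 + 2*6889) = 6663 + (115 + 13778) = 6663 + 13893 = 20556)
w - 13904 = 20556 - 13904 = 6652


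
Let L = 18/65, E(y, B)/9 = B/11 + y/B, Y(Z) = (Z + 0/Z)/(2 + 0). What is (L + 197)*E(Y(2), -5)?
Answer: -4154652/3575 ≈ -1162.1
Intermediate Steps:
Y(Z) = Z/2 (Y(Z) = (Z + 0)/2 = Z*(1/2) = Z/2)
E(y, B) = 9*B/11 + 9*y/B (E(y, B) = 9*(B/11 + y/B) = 9*B/11 + 9*y/B)
L = 18/65 (L = 18*(1/65) = 18/65 ≈ 0.27692)
(L + 197)*E(Y(2), -5) = (18/65 + 197)*((9/11)*(-5) + 9*((1/2)*2)/(-5)) = 12823*(-45/11 + 9*1*(-1/5))/65 = 12823*(-45/11 - 9/5)/65 = (12823/65)*(-324/55) = -4154652/3575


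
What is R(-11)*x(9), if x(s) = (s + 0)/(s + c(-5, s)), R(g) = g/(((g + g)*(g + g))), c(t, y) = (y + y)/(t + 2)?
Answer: -3/44 ≈ -0.068182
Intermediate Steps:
c(t, y) = 2*y/(2 + t) (c(t, y) = (2*y)/(2 + t) = 2*y/(2 + t))
R(g) = 1/(4*g) (R(g) = g/(((2*g)*(2*g))) = g/((4*g**2)) = g*(1/(4*g**2)) = 1/(4*g))
x(s) = 3 (x(s) = (s + 0)/(s + 2*s/(2 - 5)) = s/(s + 2*s/(-3)) = s/(s + 2*s*(-1/3)) = s/(s - 2*s/3) = s/((s/3)) = s*(3/s) = 3)
R(-11)*x(9) = ((1/4)/(-11))*3 = ((1/4)*(-1/11))*3 = -1/44*3 = -3/44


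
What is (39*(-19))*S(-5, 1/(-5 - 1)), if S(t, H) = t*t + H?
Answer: -36803/2 ≈ -18402.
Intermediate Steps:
S(t, H) = H + t² (S(t, H) = t² + H = H + t²)
(39*(-19))*S(-5, 1/(-5 - 1)) = (39*(-19))*(1/(-5 - 1) + (-5)²) = -741*(1/(-6) + 25) = -741*(-⅙ + 25) = -741*149/6 = -36803/2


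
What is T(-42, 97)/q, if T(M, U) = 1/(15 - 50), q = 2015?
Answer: -1/70525 ≈ -1.4179e-5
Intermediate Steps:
T(M, U) = -1/35 (T(M, U) = 1/(-35) = -1/35)
T(-42, 97)/q = -1/35/2015 = -1/35*1/2015 = -1/70525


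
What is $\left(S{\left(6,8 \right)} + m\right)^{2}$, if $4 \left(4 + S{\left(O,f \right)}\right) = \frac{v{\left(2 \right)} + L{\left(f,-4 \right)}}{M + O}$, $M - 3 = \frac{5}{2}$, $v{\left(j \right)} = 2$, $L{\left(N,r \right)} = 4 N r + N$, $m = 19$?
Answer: $\frac{81796}{529} \approx 154.62$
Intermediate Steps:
$L{\left(N,r \right)} = N + 4 N r$ ($L{\left(N,r \right)} = 4 N r + N = N + 4 N r$)
$M = \frac{11}{2}$ ($M = 3 + \frac{5}{2} = \frac{11}{2} \approx 5.5$)
$S{\left(O,f \right)} = -4 + \frac{2 - 15 f}{4 \left(\frac{11}{2} + O\right)}$ ($S{\left(O,f \right)} = -4 + \frac{\left(2 + f \left(1 + 4 \left(-4\right)\right)\right) \frac{1}{\frac{11}{2} + O}}{4} = -4 + \frac{\left(2 + f \left(1 - 16\right)\right) \frac{1}{\frac{11}{2} + O}}{4} = -4 + \frac{\left(2 + f \left(-15\right)\right) \frac{1}{\frac{11}{2} + O}}{4} = -4 + \frac{\left(2 - 15 f\right) \frac{1}{\frac{11}{2} + O}}{4} = -4 + \frac{\frac{1}{\frac{11}{2} + O} \left(2 - 15 f\right)}{4} = -4 + \frac{2 - 15 f}{4 \left(\frac{11}{2} + O\right)}$)
$\left(S{\left(6,8 \right)} + m\right)^{2} = \left(\frac{-86 - 96 - 120}{2 \left(11 + 2 \cdot 6\right)} + 19\right)^{2} = \left(\frac{-86 - 96 - 120}{2 \left(11 + 12\right)} + 19\right)^{2} = \left(\frac{1}{2} \cdot \frac{1}{23} \left(-302\right) + 19\right)^{2} = \left(- \frac{151}{23} + 19\right)^{2} = \left(\frac{286}{23}\right)^{2} = \frac{81796}{529}$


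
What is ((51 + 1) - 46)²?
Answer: 36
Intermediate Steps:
((51 + 1) - 46)² = (52 - 46)² = 6² = 36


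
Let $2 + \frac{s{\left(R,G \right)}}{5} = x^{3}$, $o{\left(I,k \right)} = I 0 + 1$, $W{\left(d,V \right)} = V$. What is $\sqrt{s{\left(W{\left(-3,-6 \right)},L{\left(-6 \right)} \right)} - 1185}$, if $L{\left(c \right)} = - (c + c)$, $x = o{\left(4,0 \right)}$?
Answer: $i \sqrt{1190} \approx 34.496 i$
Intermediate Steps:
$o{\left(I,k \right)} = 1$ ($o{\left(I,k \right)} = 0 + 1 = 1$)
$x = 1$
$L{\left(c \right)} = - 2 c$
$s{\left(R,G \right)} = -5$ ($s{\left(R,G \right)} = -10 + 5 \cdot 1^{3} = -10 + 5 \cdot 1 = -10 + 5 = -5$)
$\sqrt{s{\left(W{\left(-3,-6 \right)},L{\left(-6 \right)} \right)} - 1185} = \sqrt{-5 - 1185} = \sqrt{-1190} = i \sqrt{1190}$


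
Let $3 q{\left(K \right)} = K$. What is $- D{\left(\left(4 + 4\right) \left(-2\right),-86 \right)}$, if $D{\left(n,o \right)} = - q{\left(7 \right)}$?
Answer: $\frac{7}{3} \approx 2.3333$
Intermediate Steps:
$q{\left(K \right)} = \frac{K}{3}$
$D{\left(n,o \right)} = - \frac{7}{3}$
$- D{\left(\left(4 + 4\right) \left(-2\right),-86 \right)} = \left(-1\right) \left(- \frac{7}{3}\right) = \frac{7}{3}$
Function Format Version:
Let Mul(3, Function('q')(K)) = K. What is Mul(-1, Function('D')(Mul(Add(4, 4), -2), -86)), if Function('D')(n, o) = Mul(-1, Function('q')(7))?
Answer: Rational(7, 3) ≈ 2.3333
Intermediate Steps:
Function('q')(K) = Mul(Rational(1, 3), K)
Function('D')(n, o) = Rational(-7, 3) (Function('D')(n, o) = Mul(-1, Mul(Rational(1, 3), 7)) = Mul(-1, Rational(7, 3)) = Rational(-7, 3))
Mul(-1, Function('D')(Mul(Add(4, 4), -2), -86)) = Mul(-1, Rational(-7, 3)) = Rational(7, 3)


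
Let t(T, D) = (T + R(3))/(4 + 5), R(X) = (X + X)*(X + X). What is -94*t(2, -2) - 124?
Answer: -4688/9 ≈ -520.89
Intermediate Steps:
R(X) = 4*X² (R(X) = (2*X)*(2*X) = 4*X²)
t(T, D) = 4 + T/9 (t(T, D) = (T + 4*3²)/(4 + 5) = (T + 4*9)/9 = (T + 36)*(⅑) = (36 + T)*(⅑) = 4 + T/9)
-94*t(2, -2) - 124 = -94*(4 + (⅑)*2) - 124 = -94*(4 + 2/9) - 124 = -94*38/9 - 124 = -3572/9 - 124 = -4688/9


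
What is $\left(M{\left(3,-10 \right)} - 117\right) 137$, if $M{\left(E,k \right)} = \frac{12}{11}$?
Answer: $- \frac{174675}{11} \approx -15880.0$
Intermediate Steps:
$M{\left(E,k \right)} = \frac{12}{11}$ ($M{\left(E,k \right)} = 12 \cdot \frac{1}{11} = \frac{12}{11}$)
$\left(M{\left(3,-10 \right)} - 117\right) 137 = \left(\frac{12}{11} - 117\right) 137 = \left(- \frac{1275}{11}\right) 137 = - \frac{174675}{11}$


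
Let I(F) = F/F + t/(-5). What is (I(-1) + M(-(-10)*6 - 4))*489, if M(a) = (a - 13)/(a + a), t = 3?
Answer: 214671/560 ≈ 383.34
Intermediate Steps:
M(a) = (-13 + a)/(2*a) (M(a) = (-13 + a)/((2*a)) = (-13 + a)*(1/(2*a)) = (-13 + a)/(2*a))
I(F) = ⅖ (I(F) = F/F + 3/(-5) = 1 + 3*(-⅕) = 1 - ⅗ = ⅖)
(I(-1) + M(-(-10)*6 - 4))*489 = (⅖ + (-13 + (-(-10)*6 - 4))/(2*(-(-10)*6 - 4)))*489 = (⅖ + (-13 + (-2*(-30) - 4))/(2*(-2*(-30) - 4)))*489 = (⅖ + (-13 + (60 - 4))/(2*(60 - 4)))*489 = (⅖ + (½)*(-13 + 56)/56)*489 = (⅖ + (½)*(1/56)*43)*489 = (⅖ + 43/112)*489 = (439/560)*489 = 214671/560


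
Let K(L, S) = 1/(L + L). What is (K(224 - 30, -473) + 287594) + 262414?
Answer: 213403105/388 ≈ 5.5001e+5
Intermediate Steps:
K(L, S) = 1/(2*L)
(K(224 - 30, -473) + 287594) + 262414 = (1/(2*(224 - 30)) + 287594) + 262414 = ((1/2)/194 + 287594) + 262414 = ((1/2)*(1/194) + 287594) + 262414 = (1/388 + 287594) + 262414 = 111586473/388 + 262414 = 213403105/388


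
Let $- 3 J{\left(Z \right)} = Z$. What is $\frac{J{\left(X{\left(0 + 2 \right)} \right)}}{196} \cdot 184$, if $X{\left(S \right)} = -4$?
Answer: $\frac{184}{147} \approx 1.2517$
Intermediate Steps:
$J{\left(Z \right)} = - \frac{Z}{3}$
$\frac{J{\left(X{\left(0 + 2 \right)} \right)}}{196} \cdot 184 = \frac{\left(- \frac{1}{3}\right) \left(-4\right)}{196} \cdot 184 = \frac{4}{3} \cdot \frac{1}{196} \cdot 184 = \frac{1}{147} \cdot 184 = \frac{184}{147}$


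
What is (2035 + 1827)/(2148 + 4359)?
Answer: 3862/6507 ≈ 0.59351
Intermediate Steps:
(2035 + 1827)/(2148 + 4359) = 3862/6507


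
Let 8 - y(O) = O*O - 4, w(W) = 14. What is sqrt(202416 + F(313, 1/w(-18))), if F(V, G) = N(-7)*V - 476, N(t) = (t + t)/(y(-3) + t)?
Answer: 3*sqrt(90238)/2 ≈ 450.59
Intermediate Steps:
y(O) = 12 - O**2 (y(O) = 8 - (O*O - 4) = 8 - (O**2 - 4) = 8 - (-4 + O**2) = 8 + (4 - O**2) = 12 - O**2)
N(t) = 2*t/(3 + t) (N(t) = (t + t)/((12 - 1*(-3)**2) + t) = (2*t)/((12 - 1*9) + t) = (2*t)/((12 - 9) + t) = (2*t)/(3 + t) = 2*t/(3 + t))
F(V, G) = -476 + 7*V/2 (F(V, G) = (2*(-7)/(3 - 7))*V - 476 = (2*(-7)/(-4))*V - 476 = (2*(-7)*(-1/4))*V - 476 = 7*V/2 - 476 = -476 + 7*V/2)
sqrt(202416 + F(313, 1/w(-18))) = sqrt(202416 + (-476 + (7/2)*313)) = sqrt(202416 + (-476 + 2191/2)) = sqrt(202416 + 1239/2) = sqrt(406071/2) = 3*sqrt(90238)/2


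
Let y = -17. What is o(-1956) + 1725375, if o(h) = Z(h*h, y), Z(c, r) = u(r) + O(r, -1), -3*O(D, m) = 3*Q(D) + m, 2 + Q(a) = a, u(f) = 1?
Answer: 5176186/3 ≈ 1.7254e+6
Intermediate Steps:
Q(a) = -2 + a
O(D, m) = 2 - D - m/3 (O(D, m) = -(3*(-2 + D) + m)/3 = -((-6 + 3*D) + m)/3 = -(-6 + m + 3*D)/3 = 2 - D - m/3)
Z(c, r) = 10/3 - r (Z(c, r) = 1 + (2 - r - 1/3*(-1)) = 1 + (2 - r + 1/3) = 1 + (7/3 - r) = 10/3 - r)
o(h) = 61/3 (o(h) = 10/3 - 1*(-17) = 10/3 + 17 = 61/3)
o(-1956) + 1725375 = 61/3 + 1725375 = 5176186/3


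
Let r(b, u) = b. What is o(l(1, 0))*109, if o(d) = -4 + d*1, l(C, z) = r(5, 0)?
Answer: 109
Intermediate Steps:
l(C, z) = 5
o(d) = -4 + d
o(l(1, 0))*109 = (-4 + 5)*109 = 1*109 = 109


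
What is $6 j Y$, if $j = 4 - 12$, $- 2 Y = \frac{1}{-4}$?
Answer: $-6$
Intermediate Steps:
$Y = \frac{1}{8}$ ($Y = - \frac{1}{2 \left(-4\right)} = \left(- \frac{1}{2}\right) \left(- \frac{1}{4}\right) = \frac{1}{8} \approx 0.125$)
$j = -8$ ($j = 4 - 12 = -8$)
$6 j Y = 6 \left(-8\right) \frac{1}{8} = \left(-48\right) \frac{1}{8} = -6$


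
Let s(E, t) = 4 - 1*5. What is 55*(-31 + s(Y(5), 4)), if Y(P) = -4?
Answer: -1760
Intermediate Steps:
s(E, t) = -1 (s(E, t) = 4 - 5 = -1)
55*(-31 + s(Y(5), 4)) = 55*(-31 - 1) = 55*(-32) = -1760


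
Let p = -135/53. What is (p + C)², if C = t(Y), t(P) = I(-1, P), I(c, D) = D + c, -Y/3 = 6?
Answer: 1304164/2809 ≈ 464.28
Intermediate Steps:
p = -135/53 (p = -135*1/53 = -135/53 ≈ -2.5472)
Y = -18 (Y = -3*6 = -18)
t(P) = -1 + P (t(P) = P - 1 = -1 + P)
C = -19 (C = -1 - 18 = -19)
(p + C)² = (-135/53 - 19)² = (-1142/53)² = 1304164/2809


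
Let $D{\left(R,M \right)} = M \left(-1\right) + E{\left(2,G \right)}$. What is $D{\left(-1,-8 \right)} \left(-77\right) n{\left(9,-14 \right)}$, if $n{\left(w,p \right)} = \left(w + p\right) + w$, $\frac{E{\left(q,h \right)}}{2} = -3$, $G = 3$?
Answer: $-616$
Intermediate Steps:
$E{\left(q,h \right)} = -6$ ($E{\left(q,h \right)} = 2 \left(-3\right) = -6$)
$D{\left(R,M \right)} = -6 - M$ ($D{\left(R,M \right)} = M \left(-1\right) - 6 = - M - 6 = -6 - M$)
$n{\left(w,p \right)} = p + 2 w$ ($n{\left(w,p \right)} = \left(p + w\right) + w = p + 2 w$)
$D{\left(-1,-8 \right)} \left(-77\right) n{\left(9,-14 \right)} = \left(-6 - -8\right) \left(-77\right) \left(-14 + 2 \cdot 9\right) = \left(-6 + 8\right) \left(-77\right) \left(-14 + 18\right) = 2 \left(-77\right) 4 = \left(-154\right) 4 = -616$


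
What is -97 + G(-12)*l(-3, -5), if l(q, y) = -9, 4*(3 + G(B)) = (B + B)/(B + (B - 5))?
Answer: -2084/29 ≈ -71.862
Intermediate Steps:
G(B) = -3 + B/(2*(-5 + 2*B)) (G(B) = -3 + ((B + B)/(B + (B - 5)))/4 = -3 + ((2*B)/(B + (-5 + B)))/4 = -3 + ((2*B)/(-5 + 2*B))/4 = -3 + (2*B/(-5 + 2*B))/4 = -3 + B/(2*(-5 + 2*B)))
-97 + G(-12)*l(-3, -5) = -97 + ((30 - 11*(-12))/(2*(-5 + 2*(-12))))*(-9) = -97 + ((30 + 132)/(2*(-5 - 24)))*(-9) = -97 + ((1/2)*162/(-29))*(-9) = -97 + ((1/2)*(-1/29)*162)*(-9) = -97 - 81/29*(-9) = -97 + 729/29 = -2084/29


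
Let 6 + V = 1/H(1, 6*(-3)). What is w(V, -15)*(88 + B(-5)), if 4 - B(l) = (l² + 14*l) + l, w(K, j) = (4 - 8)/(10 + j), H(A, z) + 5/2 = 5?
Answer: 568/5 ≈ 113.60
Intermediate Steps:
H(A, z) = 5/2 (H(A, z) = -5/2 + 5 = 5/2)
V = -28/5 (V = -6 + 1/(5/2) = -6 + ⅖ = -28/5 ≈ -5.6000)
w(K, j) = -4/(10 + j)
B(l) = 4 - l² - 15*l (B(l) = 4 - ((l² + 14*l) + l) = 4 - (l² + 15*l) = 4 + (-l² - 15*l) = 4 - l² - 15*l)
w(V, -15)*(88 + B(-5)) = (-4/(10 - 15))*(88 + (4 - 1*(-5)² - 15*(-5))) = (-4/(-5))*(88 + (4 - 1*25 + 75)) = (-4*(-⅕))*(88 + (4 - 25 + 75)) = 4*(88 + 54)/5 = (⅘)*142 = 568/5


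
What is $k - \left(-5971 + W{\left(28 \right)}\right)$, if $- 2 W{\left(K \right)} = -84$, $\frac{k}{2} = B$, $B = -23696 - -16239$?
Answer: $-8985$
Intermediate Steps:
$B = -7457$ ($B = -23696 + 16239 = -7457$)
$k = -14914$ ($k = 2 \left(-7457\right) = -14914$)
$W{\left(K \right)} = 42$ ($W{\left(K \right)} = \left(- \frac{1}{2}\right) \left(-84\right) = 42$)
$k - \left(-5971 + W{\left(28 \right)}\right) = -14914 + \left(5971 - 42\right) = -14914 + 5929 = -8985$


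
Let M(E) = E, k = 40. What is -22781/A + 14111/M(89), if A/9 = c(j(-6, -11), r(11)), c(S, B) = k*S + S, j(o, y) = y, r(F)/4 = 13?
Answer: 5391278/32841 ≈ 164.16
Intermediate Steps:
r(F) = 52 (r(F) = 4*13 = 52)
c(S, B) = 41*S (c(S, B) = 40*S + S = 41*S)
A = -4059 (A = 9*(41*(-11)) = 9*(-451) = -4059)
-22781/A + 14111/M(89) = -22781/(-4059) + 14111/89 = -22781*(-1/4059) + 14111*(1/89) = 2071/369 + 14111/89 = 5391278/32841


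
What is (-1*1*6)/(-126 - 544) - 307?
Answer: -102842/335 ≈ -306.99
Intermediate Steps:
(-1*1*6)/(-126 - 544) - 307 = (-1*6)/(-670) - 307 = -1/670*(-6) - 307 = 3/335 - 307 = -102842/335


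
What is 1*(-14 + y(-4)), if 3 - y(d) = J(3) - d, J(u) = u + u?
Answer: -21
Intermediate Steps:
J(u) = 2*u
y(d) = -3 + d (y(d) = 3 - (2*3 - d) = 3 - (6 - d) = 3 + (-6 + d) = -3 + d)
1*(-14 + y(-4)) = 1*(-14 + (-3 - 4)) = 1*(-14 - 7) = 1*(-21) = -21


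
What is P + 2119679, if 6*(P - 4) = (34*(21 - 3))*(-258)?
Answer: 2093367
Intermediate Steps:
P = -26312 (P = 4 + ((34*(21 - 3))*(-258))/6 = 4 + ((34*18)*(-258))/6 = 4 + (612*(-258))/6 = 4 + (⅙)*(-157896) = 4 - 26316 = -26312)
P + 2119679 = -26312 + 2119679 = 2093367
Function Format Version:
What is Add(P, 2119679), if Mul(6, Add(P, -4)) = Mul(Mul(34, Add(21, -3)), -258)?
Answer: 2093367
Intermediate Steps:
P = -26312 (P = Add(4, Mul(Rational(1, 6), Mul(Mul(34, Add(21, -3)), -258))) = Add(4, Mul(Rational(1, 6), Mul(Mul(34, 18), -258))) = Add(4, Mul(Rational(1, 6), Mul(612, -258))) = Add(4, Mul(Rational(1, 6), -157896)) = Add(4, -26316) = -26312)
Add(P, 2119679) = Add(-26312, 2119679) = 2093367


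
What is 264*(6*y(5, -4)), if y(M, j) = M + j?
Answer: 1584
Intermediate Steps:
264*(6*y(5, -4)) = 264*(6*(5 - 4)) = 264*(6*1) = 264*6 = 1584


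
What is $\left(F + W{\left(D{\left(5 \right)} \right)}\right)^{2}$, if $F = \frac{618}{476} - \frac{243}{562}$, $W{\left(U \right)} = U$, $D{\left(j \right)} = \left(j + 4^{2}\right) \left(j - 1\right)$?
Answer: $\frac{8053290460224}{1118166721} \approx 7202.2$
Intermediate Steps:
$D{\left(j \right)} = \left(-1 + j\right) \left(16 + j\right)$ ($D{\left(j \right)} = \left(j + 16\right) \left(-1 + j\right) = \left(16 + j\right) \left(-1 + j\right) = \left(-1 + j\right) \left(16 + j\right)$)
$F = \frac{28956}{33439}$ ($F = 618 \cdot \frac{1}{476} - \frac{243}{562} = \frac{309}{238} - \frac{243}{562} = \frac{28956}{33439} \approx 0.86594$)
$\left(F + W{\left(D{\left(5 \right)} \right)}\right)^{2} = \left(\frac{28956}{33439} + \left(-16 + 5^{2} + 15 \cdot 5\right)\right)^{2} = \left(\frac{28956}{33439} + \left(-16 + 25 + 75\right)\right)^{2} = \left(\frac{28956}{33439} + 84\right)^{2} = \left(\frac{2837832}{33439}\right)^{2} = \frac{8053290460224}{1118166721}$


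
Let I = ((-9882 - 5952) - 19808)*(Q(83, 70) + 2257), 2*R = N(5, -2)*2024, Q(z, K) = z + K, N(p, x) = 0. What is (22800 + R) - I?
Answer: 85920020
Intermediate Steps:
Q(z, K) = K + z
R = 0 (R = (0*2024)/2 = (1/2)*0 = 0)
I = -85897220 (I = ((-9882 - 5952) - 19808)*((70 + 83) + 2257) = (-15834 - 19808)*(153 + 2257) = -35642*2410 = -85897220)
(22800 + R) - I = (22800 + 0) - 1*(-85897220) = 22800 + 85897220 = 85920020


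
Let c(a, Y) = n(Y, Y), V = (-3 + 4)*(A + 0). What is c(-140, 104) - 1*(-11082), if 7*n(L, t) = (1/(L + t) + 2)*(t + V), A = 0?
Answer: 155565/14 ≈ 11112.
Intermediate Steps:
V = 0 (V = (-3 + 4)*(0 + 0) = 1*0 = 0)
n(L, t) = t*(2 + 1/(L + t))/7 (n(L, t) = ((1/(L + t) + 2)*(t + 0))/7 = ((2 + 1/(L + t))*t)/7 = (t*(2 + 1/(L + t)))/7 = t*(2 + 1/(L + t))/7)
c(a, Y) = 1/14 + 2*Y/7 (c(a, Y) = Y*(1 + 2*Y + 2*Y)/(7*(Y + Y)) = Y*(1 + 4*Y)/(7*((2*Y))) = Y*(1/(2*Y))*(1 + 4*Y)/7 = 1/14 + 2*Y/7)
c(-140, 104) - 1*(-11082) = (1/14 + (2/7)*104) - 1*(-11082) = (1/14 + 208/7) + 11082 = 417/14 + 11082 = 155565/14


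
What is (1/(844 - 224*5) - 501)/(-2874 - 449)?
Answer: 138277/917148 ≈ 0.15077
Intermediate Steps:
(1/(844 - 224*5) - 501)/(-2874 - 449) = (1/(844 - 1120) - 501)/(-3323) = (1/(-276) - 501)*(-1/3323) = (-1/276 - 501)*(-1/3323) = -138277/276*(-1/3323) = 138277/917148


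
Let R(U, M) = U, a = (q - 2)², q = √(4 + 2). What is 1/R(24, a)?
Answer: 1/24 ≈ 0.041667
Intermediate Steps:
q = √6 ≈ 2.4495
a = (-2 + √6)² (a = (√6 - 2)² = (-2 + √6)² ≈ 0.20204)
1/R(24, a) = 1/24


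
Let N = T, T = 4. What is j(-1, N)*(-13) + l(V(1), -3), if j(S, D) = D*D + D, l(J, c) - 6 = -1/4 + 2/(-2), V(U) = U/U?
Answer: -1021/4 ≈ -255.25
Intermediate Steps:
V(U) = 1
N = 4
l(J, c) = 19/4 (l(J, c) = 6 + (-1/4 + 2/(-2)) = 6 + (-1*1/4 + 2*(-1/2)) = 6 + (-1/4 - 1) = 6 - 5/4 = 19/4)
j(S, D) = D + D**2 (j(S, D) = D**2 + D = D + D**2)
j(-1, N)*(-13) + l(V(1), -3) = (4*(1 + 4))*(-13) + 19/4 = (4*5)*(-13) + 19/4 = 20*(-13) + 19/4 = -260 + 19/4 = -1021/4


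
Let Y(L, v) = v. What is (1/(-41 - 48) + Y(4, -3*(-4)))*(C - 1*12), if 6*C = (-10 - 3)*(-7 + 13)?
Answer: -26675/89 ≈ -299.72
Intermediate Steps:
C = -13 (C = ((-10 - 3)*(-7 + 13))/6 = (-13*6)/6 = (1/6)*(-78) = -13)
(1/(-41 - 48) + Y(4, -3*(-4)))*(C - 1*12) = (1/(-41 - 48) - 3*(-4))*(-13 - 1*12) = (1/(-89) + 12)*(-13 - 12) = (-1/89 + 12)*(-25) = (1067/89)*(-25) = -26675/89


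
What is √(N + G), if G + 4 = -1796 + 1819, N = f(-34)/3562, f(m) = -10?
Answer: √60258354/1781 ≈ 4.3586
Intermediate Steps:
N = -5/1781 (N = -10/3562 = -10*1/3562 = -5/1781 ≈ -0.0028074)
G = 19 (G = -4 + (-1796 + 1819) = -4 + 23 = 19)
√(N + G) = √(-5/1781 + 19) = √(33834/1781) = √60258354/1781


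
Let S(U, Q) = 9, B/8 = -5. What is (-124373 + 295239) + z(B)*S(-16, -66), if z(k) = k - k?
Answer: 170866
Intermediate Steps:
B = -40 (B = 8*(-5) = -40)
z(k) = 0
(-124373 + 295239) + z(B)*S(-16, -66) = (-124373 + 295239) + 0*9 = 170866 + 0 = 170866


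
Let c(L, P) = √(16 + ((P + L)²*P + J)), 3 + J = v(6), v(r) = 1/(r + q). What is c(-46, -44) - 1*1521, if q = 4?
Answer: -1521 + I*√35638690/10 ≈ -1521.0 + 596.98*I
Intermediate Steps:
v(r) = 1/(4 + r) (v(r) = 1/(r + 4) = 1/(4 + r))
J = -29/10 (J = -3 + 1/(4 + 6) = -3 + 1/10 = -3 + ⅒ = -29/10 ≈ -2.9000)
c(L, P) = √(131/10 + P*(L + P)²) (c(L, P) = √(16 + ((P + L)²*P - 29/10)) = √(16 + ((L + P)²*P - 29/10)) = √(16 + (P*(L + P)² - 29/10)) = √(16 + (-29/10 + P*(L + P)²)) = √(131/10 + P*(L + P)²))
c(-46, -44) - 1*1521 = √(1310 + 100*(-44)*(-46 - 44)²)/10 - 1*1521 = √(1310 + 100*(-44)*(-90)²)/10 - 1521 = √(1310 + 100*(-44)*8100)/10 - 1521 = √(1310 - 35640000)/10 - 1521 = √(-35638690)/10 - 1521 = (I*√35638690)/10 - 1521 = I*√35638690/10 - 1521 = -1521 + I*√35638690/10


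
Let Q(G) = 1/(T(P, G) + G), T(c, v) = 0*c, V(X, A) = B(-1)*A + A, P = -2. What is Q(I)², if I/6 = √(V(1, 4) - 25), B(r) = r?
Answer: -1/900 ≈ -0.0011111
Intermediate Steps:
V(X, A) = 0 (V(X, A) = -A + A = 0)
T(c, v) = 0
I = 30*I (I = 6*√(0 - 25) = 6*√(-25) = 6*(5*I) = 30*I ≈ 30.0*I)
Q(G) = 1/G (Q(G) = 1/(0 + G) = 1/G)
Q(I)² = (1/(30*I))² = (-I/30)² = -1/900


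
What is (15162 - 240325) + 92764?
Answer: -132399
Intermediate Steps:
(15162 - 240325) + 92764 = -225163 + 92764 = -132399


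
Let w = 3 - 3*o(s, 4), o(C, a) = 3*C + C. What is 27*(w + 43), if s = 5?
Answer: -378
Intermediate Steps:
o(C, a) = 4*C
w = -57 (w = 3 - 12*5 = 3 - 3*20 = 3 - 60 = -57)
27*(w + 43) = 27*(-57 + 43) = 27*(-14) = -378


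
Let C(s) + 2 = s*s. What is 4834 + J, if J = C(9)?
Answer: 4913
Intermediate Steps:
C(s) = -2 + s² (C(s) = -2 + s*s = -2 + s²)
J = 79 (J = -2 + 9² = -2 + 81 = 79)
4834 + J = 4834 + 79 = 4913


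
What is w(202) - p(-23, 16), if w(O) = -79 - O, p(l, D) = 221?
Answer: -502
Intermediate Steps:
w(202) - p(-23, 16) = (-79 - 1*202) - 1*221 = (-79 - 202) - 221 = -281 - 221 = -502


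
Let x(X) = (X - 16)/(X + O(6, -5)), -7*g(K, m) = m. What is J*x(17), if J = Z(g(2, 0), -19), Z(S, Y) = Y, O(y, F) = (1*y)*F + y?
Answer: 19/7 ≈ 2.7143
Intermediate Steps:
O(y, F) = y + F*y (O(y, F) = y*F + y = F*y + y = y + F*y)
g(K, m) = -m/7
x(X) = (-16 + X)/(-24 + X) (x(X) = (X - 16)/(X + 6*(1 - 5)) = (-16 + X)/(X + 6*(-4)) = (-16 + X)/(X - 24) = (-16 + X)/(-24 + X))
J = -19
J*x(17) = -19*(-16 + 17)/(-24 + 17) = -19/(-7) = -(-19)/7 = -19*(-⅐) = 19/7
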